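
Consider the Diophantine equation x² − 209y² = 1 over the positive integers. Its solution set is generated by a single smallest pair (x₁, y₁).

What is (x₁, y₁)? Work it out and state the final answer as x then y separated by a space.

46551 3220

√209 → a₀=14, period (2,5,3,2,3,5,2,28); ℓ=8 even so k=7
a_0=14:  p_0=14·1+0=14,  q_0=14·0+1=1
…
a_2=5:  p_2=5·29+14=159,  q_2=5·2+1=11
a_3=3:  p_3=3·159+29=506,  q_3=3·11+2=35
a_4=2:  p_4=2·506+159=1171,  q_4=2·35+11=81
a_5=3:  p_5=3·1171+506=4019,  q_5=3·81+35=278
a_6=5:  p_6=5·4019+1171=21266,  q_6=5·278+81=1471
a_7=2:  p_7=2·21266+4019=46551,  q_7=2·1471+278=3220
(x₁, y₁) = (46551, 3220);  46551² − 209·3220² = 1 ✓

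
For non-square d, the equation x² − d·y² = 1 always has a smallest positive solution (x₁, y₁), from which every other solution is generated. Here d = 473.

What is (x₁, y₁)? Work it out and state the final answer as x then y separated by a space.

d=473: √d = [21; 1,2,1,42] (ℓ=4, even), read p_3/q_3
step 0: (21, 1)  from 21·(1,0) + (0,1)
…
step 2: (65, 3)  from 2·(22,1) + (21,1)
step 3: (87, 4)  from 1·(65,3) + (22,1)
fundamental: x₁=87, y₁=4  (since 7569 − 473·16 = 1)

87 4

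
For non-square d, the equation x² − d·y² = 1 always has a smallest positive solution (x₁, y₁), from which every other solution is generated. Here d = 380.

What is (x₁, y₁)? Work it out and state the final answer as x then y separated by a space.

[19; 2,38] for √380; ℓ=2 ⇒ convergent index 1
a_0=19:  p_0=19·1+0=19,  q_0=19·0+1=1
a_1=2:  p_1=2·19+1=39,  q_1=2·1+0=2
→ (39, 2).  Check: 39²=1521, 380·2²=1520, difference 1.

39 2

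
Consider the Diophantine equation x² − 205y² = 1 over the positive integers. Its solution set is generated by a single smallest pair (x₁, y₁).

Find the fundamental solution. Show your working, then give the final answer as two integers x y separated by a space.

[14; 3,6,1,4,1,6,3,28] for √205; ℓ=8 ⇒ convergent index 7
step 0: (14, 1)  from 14·(1,0) + (0,1)
…
step 2: (272, 19)  from 6·(43,3) + (14,1)
…
step 4: (1532, 107)  from 4·(315,22) + (272,19)
…
step 6: (12614, 881)  from 6·(1847,129) + (1532,107)
step 7: (39689, 2772)  from 3·(12614,881) + (1847,129)
→ (39689, 2772).  Check: 39689²=1575216721, 205·2772²=1575216720, difference 1.

39689 2772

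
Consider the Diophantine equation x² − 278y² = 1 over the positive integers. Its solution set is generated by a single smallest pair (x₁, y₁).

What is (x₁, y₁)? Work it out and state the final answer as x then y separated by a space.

√278 = [16; 1,2,16,2,1,32, …], period ℓ=6 (even) → k=5
a_0=16:  p_0=16·1+0=16,  q_0=16·0+1=1
a_1=1:  p_1=1·16+1=17,  q_1=1·1+0=1
a_2=2:  p_2=2·17+16=50,  q_2=2·1+1=3
…
a_4=2:  p_4=2·817+50=1684,  q_4=2·49+3=101
a_5=1:  p_5=1·1684+817=2501,  q_5=1·101+49=150
fundamental: x₁=2501, y₁=150  (since 6255001 − 278·22500 = 1)

2501 150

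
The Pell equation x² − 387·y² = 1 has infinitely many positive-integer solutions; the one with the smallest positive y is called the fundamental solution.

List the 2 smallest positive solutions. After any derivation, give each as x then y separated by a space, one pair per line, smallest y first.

√387 = [19; 1,2,19,2,1,38, …], period ℓ=6 (even) → k=5
step 0: (19, 1)  from 19·(1,0) + (0,1)
step 1: (20, 1)  from 1·(19,1) + (1,0)
step 2: (59, 3)  from 2·(20,1) + (19,1)
…
step 4: (2341, 119)  from 2·(1141,58) + (59,3)
step 5: (3482, 177)  from 1·(2341,119) + (1141,58)
→ (3482, 177).  Check: 3482²=12124324, 387·177²=12124323, difference 1.
k=2:  x_2 = 3482·3482+387·177·177 = 24248647,  y_2 = 3482·177+177·3482 = 1232628

3482 177
24248647 1232628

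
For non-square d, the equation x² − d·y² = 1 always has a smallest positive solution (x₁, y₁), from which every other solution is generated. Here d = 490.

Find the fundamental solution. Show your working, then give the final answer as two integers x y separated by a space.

d=490: √d = [22; 7,2,1,4,4,4,1,2,7,44] (ℓ=10, even), read p_9/q_9
a_0=22:  p_0=22·1+0=22,  q_0=22·0+1=1
…
a_4=4:  p_4=4·487+332=2280,  q_4=4·22+15=103
…
a_8=2:  p_8=2·50315+40708=141338,  q_8=2·2273+1839=6385
a_9=7:  p_9=7·141338+50315=1039681,  q_9=7·6385+2273=46968
fundamental: x₁=1039681, y₁=46968  (since 1080936581761 − 490·2205993024 = 1)

1039681 46968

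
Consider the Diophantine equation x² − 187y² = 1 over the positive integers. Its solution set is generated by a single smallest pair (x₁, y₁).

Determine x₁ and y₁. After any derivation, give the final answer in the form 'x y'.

[13; 1,2,13,2,1,26] for √187; ℓ=6 ⇒ convergent index 5
k=0  a_k=13  p_k/q_k = 13/1
k=1  a_k=1  p_k/q_k = 14/1
k=2  a_k=2  p_k/q_k = 41/3
…
k=4  a_k=2  p_k/q_k = 1135/83
k=5  a_k=1  p_k/q_k = 1682/123
fundamental: x₁=1682, y₁=123  (since 2829124 − 187·15129 = 1)

1682 123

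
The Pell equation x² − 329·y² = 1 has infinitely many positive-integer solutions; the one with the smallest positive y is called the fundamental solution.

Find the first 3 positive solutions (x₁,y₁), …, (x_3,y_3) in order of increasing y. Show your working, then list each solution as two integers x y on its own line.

√329 = [18; 7,4,2,1,1,4,1,1,2,4,7,36, …], period ℓ=12 (even) → k=11
i=0: a=18 ⇒ p=18, q=1
i=1: a=7 ⇒ p=127, q=7
i=2: a=4 ⇒ p=526, q=29
i=3: a=2 ⇒ p=1179, q=65
i=4: a=1 ⇒ p=1705, q=94
…
i=6: a=4 ⇒ p=13241, q=730
i=7: a=1 ⇒ p=16125, q=889
…
i=9: a=2 ⇒ p=74857, q=4127
i=10: a=4 ⇒ p=328794, q=18127
i=11: a=7 ⇒ p=2376415, q=131016
→ (2376415, 131016).  Check: 2376415²=5647348252225, 329·131016²=5647348252224, difference 1.
(x_2, y_2) = (2376415·2376415 + 329·131016·131016, 2376415·131016 + 131016·2376415) = (11294696504449, 622696775280)
(x_3, y_3) = (2376415·11294696504449 + 329·131016·622696775280, 2376415·622696775280 + 131016·11294696504449) = (53681772387237964255, 2959571914453911384)

2376415 131016
11294696504449 622696775280
53681772387237964255 2959571914453911384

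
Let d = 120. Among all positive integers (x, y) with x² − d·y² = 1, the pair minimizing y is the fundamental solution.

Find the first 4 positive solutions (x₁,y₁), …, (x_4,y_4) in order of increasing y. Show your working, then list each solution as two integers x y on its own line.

√120 = [10; 1,20, …], period ℓ=2 (even) → k=1
step 0: (10, 1)  from 10·(1,0) + (0,1)
step 1: (11, 1)  from 1·(10,1) + (1,0)
fundamental: x₁=11, y₁=1  (since 121 − 120·1 = 1)
(11+1√120)^2 = 241 + 22√120
(11+1√120)^3 = 5291 + 483√120
(11+1√120)^4 = 116161 + 10604√120

11 1
241 22
5291 483
116161 10604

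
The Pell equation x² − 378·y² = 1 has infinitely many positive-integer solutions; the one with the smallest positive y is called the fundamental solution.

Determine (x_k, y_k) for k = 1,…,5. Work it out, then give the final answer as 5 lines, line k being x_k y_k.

8749 450
153090001 7874100
2678768828749 137781001350
46873096812360001 2410891953748200
820185445343906468749 42185787268905002250

[19; 2,3,1,4,1,3,2,38] for √378; ℓ=8 ⇒ convergent index 7
i=0: a=19 ⇒ p=19, q=1
…
i=2: a=3 ⇒ p=136, q=7
…
i=6: a=3 ⇒ p=3869, q=199
i=7: a=2 ⇒ p=8749, q=450
fundamental: x₁=8749, y₁=450  (since 76545001 − 378·202500 = 1)
k=2:  x_2 = 8749·8749+378·450·450 = 153090001,  y_2 = 8749·450+450·8749 = 7874100
k=3:  x_3 = 8749·153090001+378·450·7874100 = 2678768828749,  y_3 = 8749·7874100+450·153090001 = 137781001350
k=4:  x_4 = 8749·2678768828749+378·450·137781001350 = 46873096812360001,  y_4 = 8749·137781001350+450·2678768828749 = 2410891953748200
k=5:  x_5 = 8749·46873096812360001+378·450·2410891953748200 = 820185445343906468749,  y_5 = 8749·2410891953748200+450·46873096812360001 = 42185787268905002250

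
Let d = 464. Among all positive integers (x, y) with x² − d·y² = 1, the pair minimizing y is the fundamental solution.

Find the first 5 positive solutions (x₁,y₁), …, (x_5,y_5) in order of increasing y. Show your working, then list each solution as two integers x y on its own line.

9801 455
192119201 8918910
3765920568201 174828473365
73819574785756801 3426987725981820
1447011301184484245001 67175813229867162275

√464 → a₀=21, period (1,1,5,1,1,1,5,1,1,42); ℓ=10 even so k=9
i=0: a=21 ⇒ p=21, q=1
i=1: a=1 ⇒ p=22, q=1
i=2: a=1 ⇒ p=43, q=2
…
i=4: a=1 ⇒ p=280, q=13
i=5: a=1 ⇒ p=517, q=24
…
i=7: a=5 ⇒ p=4502, q=209
i=8: a=1 ⇒ p=5299, q=246
i=9: a=1 ⇒ p=9801, q=455
(x₁, y₁) = (9801, 455);  9801² − 464·455² = 1 ✓
n=2: (9801,455)∘(9801,455) = (9801·9801+464·455·455, 9801·455+455·9801) = (192119201,8918910)
n=3: (192119201,8918910)∘(9801,455) = (9801·192119201+464·455·8918910, 9801·8918910+455·192119201) = (3765920568201,174828473365)
n=4: (3765920568201,174828473365)∘(9801,455) = (9801·3765920568201+464·455·174828473365, 9801·174828473365+455·3765920568201) = (73819574785756801,3426987725981820)
n=5: (73819574785756801,3426987725981820)∘(9801,455) = (9801·73819574785756801+464·455·3426987725981820, 9801·3426987725981820+455·73819574785756801) = (1447011301184484245001,67175813229867162275)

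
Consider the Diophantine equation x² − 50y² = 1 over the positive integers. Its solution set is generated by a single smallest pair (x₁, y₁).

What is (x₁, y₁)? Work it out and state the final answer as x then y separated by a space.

√50 → a₀=7, period (14); ℓ=1 odd so k=1
a_0=7:  p_0=7·1+0=7,  q_0=7·0+1=1
a_1=14:  p_1=14·7+1=99,  q_1=14·1+0=14
(x₁, y₁) = (99, 14);  99² − 50·14² = 1 ✓

99 14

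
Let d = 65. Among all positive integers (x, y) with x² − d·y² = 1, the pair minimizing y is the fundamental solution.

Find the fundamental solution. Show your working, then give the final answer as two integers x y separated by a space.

129 16

[8; 16] for √65; ℓ=1 ⇒ convergent index 1
k=0  a_k=8  p_k/q_k = 8/1
k=1  a_k=16  p_k/q_k = 129/16
→ (129, 16).  Check: 129²=16641, 65·16²=16640, difference 1.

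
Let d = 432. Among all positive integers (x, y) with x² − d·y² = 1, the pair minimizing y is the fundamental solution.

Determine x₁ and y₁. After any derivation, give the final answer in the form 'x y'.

1351 65

[20; 1,3,1,1,1,3,1,40] for √432; ℓ=8 ⇒ convergent index 7
i=0: a=20 ⇒ p=20, q=1
…
i=3: a=1 ⇒ p=104, q=5
i=4: a=1 ⇒ p=187, q=9
i=5: a=1 ⇒ p=291, q=14
i=6: a=3 ⇒ p=1060, q=51
i=7: a=1 ⇒ p=1351, q=65
→ (1351, 65).  Check: 1351²=1825201, 432·65²=1825200, difference 1.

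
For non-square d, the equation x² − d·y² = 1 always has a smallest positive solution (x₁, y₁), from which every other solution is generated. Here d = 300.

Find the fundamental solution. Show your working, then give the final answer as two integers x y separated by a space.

√300 → a₀=17, period (3,8,3,34); ℓ=4 even so k=3
step 0: (17, 1)  from 17·(1,0) + (0,1)
…
step 2: (433, 25)  from 8·(52,3) + (17,1)
step 3: (1351, 78)  from 3·(433,25) + (52,3)
→ (1351, 78).  Check: 1351²=1825201, 300·78²=1825200, difference 1.

1351 78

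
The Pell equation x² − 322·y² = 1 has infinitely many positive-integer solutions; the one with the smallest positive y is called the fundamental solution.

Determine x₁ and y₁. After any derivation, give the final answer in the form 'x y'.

d=322: √d = [17; 1,16,1,34] (ℓ=4, even), read p_3/q_3
i=0: a=17 ⇒ p=17, q=1
i=1: a=1 ⇒ p=18, q=1
i=2: a=16 ⇒ p=305, q=17
i=3: a=1 ⇒ p=323, q=18
(x₁, y₁) = (323, 18);  323² − 322·18² = 1 ✓

323 18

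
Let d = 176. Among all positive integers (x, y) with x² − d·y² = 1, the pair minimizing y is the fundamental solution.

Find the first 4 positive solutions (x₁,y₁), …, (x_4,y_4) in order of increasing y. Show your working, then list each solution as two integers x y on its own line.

√176 = [13; 3,1,3,26, …], period ℓ=4 (even) → k=3
step 0: (13, 1)  from 13·(1,0) + (0,1)
step 1: (40, 3)  from 3·(13,1) + (1,0)
step 2: (53, 4)  from 1·(40,3) + (13,1)
step 3: (199, 15)  from 3·(53,4) + (40,3)
fundamental: x₁=199, y₁=15  (since 39601 − 176·225 = 1)
k=2:  x_2 = 199·199+176·15·15 = 79201,  y_2 = 199·15+15·199 = 5970
k=3:  x_3 = 199·79201+176·15·5970 = 31521799,  y_3 = 199·5970+15·79201 = 2376045
k=4:  x_4 = 199·31521799+176·15·2376045 = 12545596801,  y_4 = 199·2376045+15·31521799 = 945659940

199 15
79201 5970
31521799 2376045
12545596801 945659940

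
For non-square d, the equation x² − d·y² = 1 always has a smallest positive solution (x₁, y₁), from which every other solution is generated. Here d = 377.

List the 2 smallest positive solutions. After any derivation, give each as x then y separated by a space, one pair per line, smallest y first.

√377 → a₀=19, period (2,2,2,38); ℓ=4 even so k=3
a_0=19:  p_0=19·1+0=19,  q_0=19·0+1=1
…
a_2=2:  p_2=2·39+19=97,  q_2=2·2+1=5
a_3=2:  p_3=2·97+39=233,  q_3=2·5+2=12
fundamental: x₁=233, y₁=12  (since 54289 − 377·144 = 1)
(233+12√377)^2 = 108577 + 5592√377

233 12
108577 5592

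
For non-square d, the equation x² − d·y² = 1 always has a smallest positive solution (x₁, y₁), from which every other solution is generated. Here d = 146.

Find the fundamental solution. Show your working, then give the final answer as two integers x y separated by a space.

145 12

d=146: √d = [12; 12,24] (ℓ=2, even), read p_1/q_1
k=0  a_k=12  p_k/q_k = 12/1
k=1  a_k=12  p_k/q_k = 145/12
(x₁, y₁) = (145, 12);  145² − 146·12² = 1 ✓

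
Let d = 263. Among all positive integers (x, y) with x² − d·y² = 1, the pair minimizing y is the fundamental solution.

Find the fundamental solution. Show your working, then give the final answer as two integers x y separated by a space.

√263 → a₀=16, period (4,1,1,1,1,15,1,1,1,1,4,32); ℓ=12 even so k=11
a_0=16:  p_0=16·1+0=16,  q_0=16·0+1=1
a_1=4:  p_1=4·16+1=65,  q_1=4·1+0=4
…
a_6=15:  p_6=15·373+227=5822,  q_6=15·23+14=359
…
a_10=1:  p_10=1·18212+12017=30229,  q_10=1·1123+741=1864
a_11=4:  p_11=4·30229+18212=139128,  q_11=4·1864+1123=8579
(x₁, y₁) = (139128, 8579);  139128² − 263·8579² = 1 ✓

139128 8579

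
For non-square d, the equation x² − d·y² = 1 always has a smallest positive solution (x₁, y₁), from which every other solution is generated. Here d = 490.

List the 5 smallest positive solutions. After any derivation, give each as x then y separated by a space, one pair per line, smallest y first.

√490 → a₀=22, period (7,2,1,4,4,4,1,2,7,44); ℓ=10 even so k=9
i=0: a=22 ⇒ p=22, q=1
i=1: a=7 ⇒ p=155, q=7
…
i=3: a=1 ⇒ p=487, q=22
…
i=7: a=1 ⇒ p=50315, q=2273
i=8: a=2 ⇒ p=141338, q=6385
i=9: a=7 ⇒ p=1039681, q=46968
→ (1039681, 46968).  Check: 1039681²=1080936581761, 490·46968²=1080936581760, difference 1.
k=2:  x_2 = 1039681·1039681+490·46968·46968 = 2161873163521,  y_2 = 1039681·46968+46968·1039681 = 97663474416
k=3:  x_3 = 1039681·2161873163521+490·46968·97663474416 = 4495316905044313921,  y_3 = 1039681·97663474416+46968·2161873163521 = 203077717488555624
k=4:  x_4 = 1039681·4495316905044313921+490·46968·203077717488555624 = 9347391150304592810234881,  y_4 = 1039681·203077717488555624+46968·4495316905044313921 = 422272088792340335957472
k=5:  x_5 = 1039681·9347391150304592810234881+490·46968·422272088792340335957472 = 19436609957075163398170578312001,  y_5 = 1039681·422272088792340335957472+46968·9347391150304592810234881 = 878056535095215307939712337240

1039681 46968
2161873163521 97663474416
4495316905044313921 203077717488555624
9347391150304592810234881 422272088792340335957472
19436609957075163398170578312001 878056535095215307939712337240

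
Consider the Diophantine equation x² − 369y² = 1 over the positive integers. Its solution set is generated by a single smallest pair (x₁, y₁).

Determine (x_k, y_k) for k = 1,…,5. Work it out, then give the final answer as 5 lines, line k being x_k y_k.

√369 → a₀=19, period (4,1,3,2,7,4,7,2,3,1,4,38); ℓ=12 even so k=11
k=0  a_k=19  p_k/q_k = 19/1
k=1  a_k=4  p_k/q_k = 77/4
…
k=3  a_k=3  p_k/q_k = 365/19
…
k=5  a_k=7  p_k/q_k = 6147/320
…
k=7  a_k=7  p_k/q_k = 184045/9581
…
k=10  a_k=1  p_k/q_k = 1758061/91521
k=11  a_k=4  p_k/q_k = 8396801/437120
→ (8396801, 437120).  Check: 8396801²=70506267033601, 369·437120²=70506267033600, difference 1.
(8396801+437120√369)^2 = 141012534067201 + 7340819306240√369
(8396801+437120√369)^3 = 2368108374136006451201 + 123278797782910239360√369
(8396801+437120√369)^4 = 39769069528107045198367948801 + 2070295065004669620717268480√369
(8396801+437120√369)^5 = 667865925565355162349028245713920001 + 34767711344252426473018978470025600√369

8396801 437120
141012534067201 7340819306240
2368108374136006451201 123278797782910239360
39769069528107045198367948801 2070295065004669620717268480
667865925565355162349028245713920001 34767711344252426473018978470025600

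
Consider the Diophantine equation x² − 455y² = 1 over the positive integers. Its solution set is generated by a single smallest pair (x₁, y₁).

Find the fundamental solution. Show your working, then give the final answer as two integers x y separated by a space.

64 3

√455 = [21; 3,42, …], period ℓ=2 (even) → k=1
k=0  a_k=21  p_k/q_k = 21/1
k=1  a_k=3  p_k/q_k = 64/3
(x₁, y₁) = (64, 3);  64² − 455·3² = 1 ✓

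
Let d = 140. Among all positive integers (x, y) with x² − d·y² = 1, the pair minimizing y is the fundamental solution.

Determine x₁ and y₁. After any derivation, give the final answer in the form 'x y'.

71 6

d=140: √d = [11; 1,4,1,22] (ℓ=4, even), read p_3/q_3
k=0  a_k=11  p_k/q_k = 11/1
…
k=2  a_k=4  p_k/q_k = 59/5
k=3  a_k=1  p_k/q_k = 71/6
fundamental: x₁=71, y₁=6  (since 5041 − 140·36 = 1)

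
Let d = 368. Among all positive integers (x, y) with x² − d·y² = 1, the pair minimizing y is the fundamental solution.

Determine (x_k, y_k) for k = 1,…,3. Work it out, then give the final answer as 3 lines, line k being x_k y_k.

d=368: √d = [19; 5,2,5,38] (ℓ=4, even), read p_3/q_3
k=0  a_k=19  p_k/q_k = 19/1
…
k=2  a_k=2  p_k/q_k = 211/11
k=3  a_k=5  p_k/q_k = 1151/60
(x₁, y₁) = (1151, 60);  1151² − 368·60² = 1 ✓
n=2: (1151,60)∘(1151,60) = (1151·1151+368·60·60, 1151·60+60·1151) = (2649601,138120)
n=3: (2649601,138120)∘(1151,60) = (1151·2649601+368·60·138120, 1151·138120+60·2649601) = (6099380351,317952180)

1151 60
2649601 138120
6099380351 317952180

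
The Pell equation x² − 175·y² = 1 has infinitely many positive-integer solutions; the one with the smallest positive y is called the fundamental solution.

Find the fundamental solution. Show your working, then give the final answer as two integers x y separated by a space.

2024 153

d=175: √d = [13; 4,2,1,2,4,26] (ℓ=6, even), read p_5/q_5
i=0: a=13 ⇒ p=13, q=1
i=1: a=4 ⇒ p=53, q=4
i=2: a=2 ⇒ p=119, q=9
i=3: a=1 ⇒ p=172, q=13
i=4: a=2 ⇒ p=463, q=35
i=5: a=4 ⇒ p=2024, q=153
→ (2024, 153).  Check: 2024²=4096576, 175·153²=4096575, difference 1.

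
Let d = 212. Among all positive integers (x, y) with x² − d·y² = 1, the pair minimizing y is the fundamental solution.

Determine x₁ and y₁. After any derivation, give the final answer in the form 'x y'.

66249 4550

√212 → a₀=14, period (1,1,3,1,1,…,1,1,28); ℓ=14 even so k=13
i=0: a=14 ⇒ p=14, q=1
i=1: a=1 ⇒ p=15, q=1
i=2: a=1 ⇒ p=29, q=2
i=3: a=3 ⇒ p=102, q=7
…
i=5: a=1 ⇒ p=233, q=16
…
i=10: a=1 ⇒ p=7979, q=548
…
i=12: a=1 ⇒ p=37114, q=2549
i=13: a=1 ⇒ p=66249, q=4550
→ (66249, 4550).  Check: 66249²=4388930001, 212·4550²=4388930000, difference 1.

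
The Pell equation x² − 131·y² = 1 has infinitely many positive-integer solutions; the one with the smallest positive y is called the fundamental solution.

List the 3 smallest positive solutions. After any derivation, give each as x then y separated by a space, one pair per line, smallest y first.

[11; 2,4,11,4,2,22] for √131; ℓ=6 ⇒ convergent index 5
i=0: a=11 ⇒ p=11, q=1
i=1: a=2 ⇒ p=23, q=2
…
i=4: a=4 ⇒ p=4727, q=413
i=5: a=2 ⇒ p=10610, q=927
(x₁, y₁) = (10610, 927);  10610² − 131·927² = 1 ✓
k=2:  x_2 = 10610·10610+131·927·927 = 225144199,  y_2 = 10610·927+927·10610 = 19670940
k=3:  x_3 = 10610·225144199+131·927·19670940 = 4777559892170,  y_3 = 10610·19670940+927·225144199 = 417417345873

10610 927
225144199 19670940
4777559892170 417417345873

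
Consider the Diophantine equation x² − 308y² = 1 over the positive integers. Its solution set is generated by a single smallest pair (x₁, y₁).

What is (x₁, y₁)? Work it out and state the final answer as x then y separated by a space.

351 20

[17; 1,1,4,1,1,34] for √308; ℓ=6 ⇒ convergent index 5
i=0: a=17 ⇒ p=17, q=1
…
i=2: a=1 ⇒ p=35, q=2
…
i=4: a=1 ⇒ p=193, q=11
i=5: a=1 ⇒ p=351, q=20
(x₁, y₁) = (351, 20);  351² − 308·20² = 1 ✓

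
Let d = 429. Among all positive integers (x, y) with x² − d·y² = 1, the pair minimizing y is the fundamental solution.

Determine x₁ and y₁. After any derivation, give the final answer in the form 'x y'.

1524095 73584

d=429: √d = [20; 1,2,2,9,1,12,1,9,2,2,1,40] (ℓ=12, even), read p_11/q_11
step 0: (20, 1)  from 20·(1,0) + (0,1)
step 1: (21, 1)  from 1·(20,1) + (1,0)
step 2: (62, 3)  from 2·(21,1) + (20,1)
step 3: (145, 7)  from 2·(62,3) + (21,1)
step 4: (1367, 66)  from 9·(145,7) + (62,3)
step 5: (1512, 73)  from 1·(1367,66) + (145,7)
step 6: (19511, 942)  from 12·(1512,73) + (1367,66)
…
step 8: (208718, 10077)  from 9·(21023,1015) + (19511,942)
…
step 10: (1085636, 52415)  from 2·(438459,21169) + (208718,10077)
step 11: (1524095, 73584)  from 1·(1085636,52415) + (438459,21169)
→ (1524095, 73584).  Check: 1524095²=2322865569025, 429·73584²=2322865569024, difference 1.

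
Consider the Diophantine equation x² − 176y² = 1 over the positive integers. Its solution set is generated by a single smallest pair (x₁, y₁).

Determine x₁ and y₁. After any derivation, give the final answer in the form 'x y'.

[13; 3,1,3,26] for √176; ℓ=4 ⇒ convergent index 3
k=0  a_k=13  p_k/q_k = 13/1
k=1  a_k=3  p_k/q_k = 40/3
k=2  a_k=1  p_k/q_k = 53/4
k=3  a_k=3  p_k/q_k = 199/15
→ (199, 15).  Check: 199²=39601, 176·15²=39600, difference 1.

199 15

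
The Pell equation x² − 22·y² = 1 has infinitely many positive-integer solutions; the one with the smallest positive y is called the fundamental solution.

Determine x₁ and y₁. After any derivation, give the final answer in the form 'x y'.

197 42

[4; 1,2,4,2,1,8] for √22; ℓ=6 ⇒ convergent index 5
a_0=4:  p_0=4·1+0=4,  q_0=4·0+1=1
…
a_2=2:  p_2=2·5+4=14,  q_2=2·1+1=3
…
a_4=2:  p_4=2·61+14=136,  q_4=2·13+3=29
a_5=1:  p_5=1·136+61=197,  q_5=1·29+13=42
fundamental: x₁=197, y₁=42  (since 38809 − 22·1764 = 1)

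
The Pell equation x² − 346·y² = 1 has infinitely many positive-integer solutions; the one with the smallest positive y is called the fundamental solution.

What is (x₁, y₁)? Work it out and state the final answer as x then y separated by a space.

17299 930

d=346: √d = [18; 1,1,1,1,36] (ℓ=5, odd), read p_9/q_9
step 0: (18, 1)  from 18·(1,0) + (0,1)
step 1: (19, 1)  from 1·(18,1) + (1,0)
step 2: (37, 2)  from 1·(19,1) + (18,1)
…
step 4: (93, 5)  from 1·(56,3) + (37,2)
step 5: (3404, 183)  from 36·(93,5) + (56,3)
step 6: (3497, 188)  from 1·(3404,183) + (93,5)
step 7: (6901, 371)  from 1·(3497,188) + (3404,183)
step 8: (10398, 559)  from 1·(6901,371) + (3497,188)
step 9: (17299, 930)  from 1·(10398,559) + (6901,371)
(x₁, y₁) = (17299, 930);  17299² − 346·930² = 1 ✓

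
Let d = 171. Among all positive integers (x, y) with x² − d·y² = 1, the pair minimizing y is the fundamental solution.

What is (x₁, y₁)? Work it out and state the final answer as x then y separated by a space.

170 13

√171 = [13; 13,26, …], period ℓ=2 (even) → k=1
step 0: (13, 1)  from 13·(1,0) + (0,1)
step 1: (170, 13)  from 13·(13,1) + (1,0)
→ (170, 13).  Check: 170²=28900, 171·13²=28899, difference 1.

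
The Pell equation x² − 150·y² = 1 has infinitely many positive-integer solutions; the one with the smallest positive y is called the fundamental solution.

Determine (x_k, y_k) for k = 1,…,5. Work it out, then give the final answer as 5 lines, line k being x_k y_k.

49 4
4801 392
470449 38412
46099201 3763984
4517251249 368832020

√150 → a₀=12, period (4,24); ℓ=2 even so k=1
a_0=12:  p_0=12·1+0=12,  q_0=12·0+1=1
a_1=4:  p_1=4·12+1=49,  q_1=4·1+0=4
→ (49, 4).  Check: 49²=2401, 150·4²=2400, difference 1.
(x_2, y_2) = (49·49 + 150·4·4, 49·4 + 4·49) = (4801, 392)
(x_3, y_3) = (49·4801 + 150·4·392, 49·392 + 4·4801) = (470449, 38412)
(x_4, y_4) = (49·470449 + 150·4·38412, 49·38412 + 4·470449) = (46099201, 3763984)
(x_5, y_5) = (49·46099201 + 150·4·3763984, 49·3763984 + 4·46099201) = (4517251249, 368832020)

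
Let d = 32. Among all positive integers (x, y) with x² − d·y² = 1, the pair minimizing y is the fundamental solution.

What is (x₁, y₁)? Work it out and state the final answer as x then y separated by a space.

17 3

d=32: √d = [5; 1,1,1,10] (ℓ=4, even), read p_3/q_3
step 0: (5, 1)  from 5·(1,0) + (0,1)
…
step 2: (11, 2)  from 1·(6,1) + (5,1)
step 3: (17, 3)  from 1·(11,2) + (6,1)
→ (17, 3).  Check: 17²=289, 32·3²=288, difference 1.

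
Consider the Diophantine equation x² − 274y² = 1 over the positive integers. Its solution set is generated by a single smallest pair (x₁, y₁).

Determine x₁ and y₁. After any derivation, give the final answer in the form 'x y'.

√274 → a₀=16, period (1,1,4,4,1,1,32); ℓ=7 odd so k=13
step 0: (16, 1)  from 16·(1,0) + (0,1)
step 1: (17, 1)  from 1·(16,1) + (1,0)
…
step 5: (778, 47)  from 1·(629,38) + (149,9)
…
step 7: (45802, 2767)  from 32·(1407,85) + (778,47)
step 8: (47209, 2852)  from 1·(45802,2767) + (1407,85)
…
step 11: (1770023, 106931)  from 4·(419253,25328) + (93011,5619)
step 12: (2189276, 132259)  from 1·(1770023,106931) + (419253,25328)
step 13: (3959299, 239190)  from 1·(2189276,132259) + (1770023,106931)
fundamental: x₁=3959299, y₁=239190  (since 15676048571401 − 274·57211856100 = 1)

3959299 239190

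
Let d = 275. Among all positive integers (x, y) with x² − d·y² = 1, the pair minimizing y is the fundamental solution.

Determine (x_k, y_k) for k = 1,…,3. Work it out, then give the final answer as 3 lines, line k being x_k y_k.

√275 → a₀=16, period (1,1,2,1,1,32); ℓ=6 even so k=5
i=0: a=16 ⇒ p=16, q=1
i=1: a=1 ⇒ p=17, q=1
…
i=3: a=2 ⇒ p=83, q=5
i=4: a=1 ⇒ p=116, q=7
i=5: a=1 ⇒ p=199, q=12
→ (199, 12).  Check: 199²=39601, 275·12²=39600, difference 1.
(199+12√275)^2 = 79201 + 4776√275
(199+12√275)^3 = 31521799 + 1900836√275

199 12
79201 4776
31521799 1900836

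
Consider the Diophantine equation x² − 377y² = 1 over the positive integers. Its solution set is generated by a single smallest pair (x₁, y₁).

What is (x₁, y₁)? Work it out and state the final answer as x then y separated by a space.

233 12

√377 → a₀=19, period (2,2,2,38); ℓ=4 even so k=3
i=0: a=19 ⇒ p=19, q=1
…
i=2: a=2 ⇒ p=97, q=5
i=3: a=2 ⇒ p=233, q=12
(x₁, y₁) = (233, 12);  233² − 377·12² = 1 ✓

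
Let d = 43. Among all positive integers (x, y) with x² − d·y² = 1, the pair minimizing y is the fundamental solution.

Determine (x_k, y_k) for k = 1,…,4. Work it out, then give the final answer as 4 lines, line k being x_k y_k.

3482 531
24248647 3697884
168867574226 25752063645
1175993762661217 179337367525896

√43 = [6; 1,1,3,1,5,1,3,1,1,12, …], period ℓ=10 (even) → k=9
i=0: a=6 ⇒ p=6, q=1
…
i=3: a=3 ⇒ p=46, q=7
…
i=5: a=5 ⇒ p=341, q=52
i=6: a=1 ⇒ p=400, q=61
i=7: a=3 ⇒ p=1541, q=235
i=8: a=1 ⇒ p=1941, q=296
i=9: a=1 ⇒ p=3482, q=531
(x₁, y₁) = (3482, 531);  3482² − 43·531² = 1 ✓
(3482+531√43)^2 = 24248647 + 3697884√43
(3482+531√43)^3 = 168867574226 + 25752063645√43
(3482+531√43)^4 = 1175993762661217 + 179337367525896√43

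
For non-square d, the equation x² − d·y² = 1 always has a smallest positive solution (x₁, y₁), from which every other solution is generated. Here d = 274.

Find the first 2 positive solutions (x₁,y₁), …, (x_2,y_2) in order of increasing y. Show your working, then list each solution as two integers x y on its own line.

3959299 239190
31352097142801 1894049455620

√274 = [16; 1,1,4,4,1,1,32, …], period ℓ=7 (odd) → k=13
k=0  a_k=16  p_k/q_k = 16/1
…
k=2  a_k=1  p_k/q_k = 33/2
…
k=10  a_k=4  p_k/q_k = 419253/25328
…
k=12  a_k=1  p_k/q_k = 2189276/132259
k=13  a_k=1  p_k/q_k = 3959299/239190
(x₁, y₁) = (3959299, 239190);  3959299² − 274·239190² = 1 ✓
n=2: (3959299,239190)∘(3959299,239190) = (3959299·3959299+274·239190·239190, 3959299·239190+239190·3959299) = (31352097142801,1894049455620)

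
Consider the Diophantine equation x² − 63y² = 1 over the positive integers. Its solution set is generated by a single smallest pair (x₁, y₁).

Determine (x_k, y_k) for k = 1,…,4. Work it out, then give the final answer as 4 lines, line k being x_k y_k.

8 1
127 16
2024 255
32257 4064

√63 = [7; 1,14, …], period ℓ=2 (even) → k=1
step 0: (7, 1)  from 7·(1,0) + (0,1)
step 1: (8, 1)  from 1·(7,1) + (1,0)
fundamental: x₁=8, y₁=1  (since 64 − 63·1 = 1)
(8+1√63)^2 = 127 + 16√63
(8+1√63)^3 = 2024 + 255√63
(8+1√63)^4 = 32257 + 4064√63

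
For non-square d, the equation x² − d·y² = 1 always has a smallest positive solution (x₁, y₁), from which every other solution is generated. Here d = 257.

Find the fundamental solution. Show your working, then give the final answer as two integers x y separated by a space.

[16; 32] for √257; ℓ=1 ⇒ convergent index 1
k=0  a_k=16  p_k/q_k = 16/1
k=1  a_k=32  p_k/q_k = 513/32
(x₁, y₁) = (513, 32);  513² − 257·32² = 1 ✓

513 32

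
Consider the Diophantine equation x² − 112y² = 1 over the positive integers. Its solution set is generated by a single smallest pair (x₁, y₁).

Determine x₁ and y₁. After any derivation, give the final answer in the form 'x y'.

√112 = [10; 1,1,2,1,1,20, …], period ℓ=6 (even) → k=5
i=0: a=10 ⇒ p=10, q=1
i=1: a=1 ⇒ p=11, q=1
…
i=3: a=2 ⇒ p=53, q=5
i=4: a=1 ⇒ p=74, q=7
i=5: a=1 ⇒ p=127, q=12
(x₁, y₁) = (127, 12);  127² − 112·12² = 1 ✓

127 12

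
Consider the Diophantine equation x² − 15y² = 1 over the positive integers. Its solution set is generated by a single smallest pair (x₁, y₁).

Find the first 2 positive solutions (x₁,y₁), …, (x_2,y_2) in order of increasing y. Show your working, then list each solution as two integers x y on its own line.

4 1
31 8

[3; 1,6] for √15; ℓ=2 ⇒ convergent index 1
i=0: a=3 ⇒ p=3, q=1
i=1: a=1 ⇒ p=4, q=1
→ (4, 1).  Check: 4²=16, 15·1²=15, difference 1.
(x_2, y_2) = (4·4 + 15·1·1, 4·1 + 1·4) = (31, 8)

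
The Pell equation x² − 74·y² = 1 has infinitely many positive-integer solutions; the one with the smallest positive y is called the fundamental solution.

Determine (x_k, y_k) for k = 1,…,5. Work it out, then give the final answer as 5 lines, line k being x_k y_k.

3699 430
27365201 3181140
202447753299 23534073290
1497708451540801 174105071018280
11080046922051092499 1288029291859162150

[8; 1,1,1,1,16] for √74; ℓ=5 ⇒ convergent index 9
a_0=8:  p_0=8·1+0=8,  q_0=8·0+1=1
a_1=1:  p_1=1·8+1=9,  q_1=1·1+0=1
…
a_5=16:  p_5=16·43+26=714,  q_5=16·5+3=83
…
a_7=1:  p_7=1·757+714=1471,  q_7=1·88+83=171
a_8=1:  p_8=1·1471+757=2228,  q_8=1·171+88=259
a_9=1:  p_9=1·2228+1471=3699,  q_9=1·259+171=430
→ (3699, 430).  Check: 3699²=13682601, 74·430²=13682600, difference 1.
(x_2, y_2) = (3699·3699 + 74·430·430, 3699·430 + 430·3699) = (27365201, 3181140)
(x_3, y_3) = (3699·27365201 + 74·430·3181140, 3699·3181140 + 430·27365201) = (202447753299, 23534073290)
(x_4, y_4) = (3699·202447753299 + 74·430·23534073290, 3699·23534073290 + 430·202447753299) = (1497708451540801, 174105071018280)
(x_5, y_5) = (3699·1497708451540801 + 74·430·174105071018280, 3699·174105071018280 + 430·1497708451540801) = (11080046922051092499, 1288029291859162150)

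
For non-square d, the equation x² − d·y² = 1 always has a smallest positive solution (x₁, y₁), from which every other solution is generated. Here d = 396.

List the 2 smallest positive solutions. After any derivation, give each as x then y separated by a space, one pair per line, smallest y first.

199 10
79201 3980

[19; 1,8,1,38] for √396; ℓ=4 ⇒ convergent index 3
i=0: a=19 ⇒ p=19, q=1
i=1: a=1 ⇒ p=20, q=1
i=2: a=8 ⇒ p=179, q=9
i=3: a=1 ⇒ p=199, q=10
→ (199, 10).  Check: 199²=39601, 396·10²=39600, difference 1.
(199+10√396)^2 = 79201 + 3980√396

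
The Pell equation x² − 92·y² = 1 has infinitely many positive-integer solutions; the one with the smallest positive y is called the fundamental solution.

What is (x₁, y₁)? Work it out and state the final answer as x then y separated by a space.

1151 120

√92 → a₀=9, period (1,1,2,4,2,1,1,18); ℓ=8 even so k=7
a_0=9:  p_0=9·1+0=9,  q_0=9·0+1=1
…
a_2=1:  p_2=1·10+9=19,  q_2=1·1+1=2
…
a_6=1:  p_6=1·470+211=681,  q_6=1·49+22=71
a_7=1:  p_7=1·681+470=1151,  q_7=1·71+49=120
→ (1151, 120).  Check: 1151²=1324801, 92·120²=1324800, difference 1.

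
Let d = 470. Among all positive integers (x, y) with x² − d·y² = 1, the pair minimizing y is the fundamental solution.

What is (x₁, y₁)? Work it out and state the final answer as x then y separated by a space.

1691 78

√470 = [21; 1,2,8,2,1,42, …], period ℓ=6 (even) → k=5
a_0=21:  p_0=21·1+0=21,  q_0=21·0+1=1
…
a_3=8:  p_3=8·65+22=542,  q_3=8·3+1=25
a_4=2:  p_4=2·542+65=1149,  q_4=2·25+3=53
a_5=1:  p_5=1·1149+542=1691,  q_5=1·53+25=78
fundamental: x₁=1691, y₁=78  (since 2859481 − 470·6084 = 1)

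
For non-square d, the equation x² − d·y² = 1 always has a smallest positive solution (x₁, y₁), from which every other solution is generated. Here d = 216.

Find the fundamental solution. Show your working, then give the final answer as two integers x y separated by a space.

[14; 1,2,3,2,1,28] for √216; ℓ=6 ⇒ convergent index 5
a_0=14:  p_0=14·1+0=14,  q_0=14·0+1=1
a_1=1:  p_1=1·14+1=15,  q_1=1·1+0=1
a_2=2:  p_2=2·15+14=44,  q_2=2·1+1=3
a_3=3:  p_3=3·44+15=147,  q_3=3·3+1=10
a_4=2:  p_4=2·147+44=338,  q_4=2·10+3=23
a_5=1:  p_5=1·338+147=485,  q_5=1·23+10=33
(x₁, y₁) = (485, 33);  485² − 216·33² = 1 ✓

485 33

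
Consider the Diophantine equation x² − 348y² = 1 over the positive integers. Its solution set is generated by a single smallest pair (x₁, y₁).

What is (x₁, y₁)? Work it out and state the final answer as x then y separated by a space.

1567 84

√348 = [18; 1,1,1,8,1,1,1,36, …], period ℓ=8 (even) → k=7
k=0  a_k=18  p_k/q_k = 18/1
…
k=4  a_k=8  p_k/q_k = 485/26
…
k=6  a_k=1  p_k/q_k = 1026/55
k=7  a_k=1  p_k/q_k = 1567/84
(x₁, y₁) = (1567, 84);  1567² − 348·84² = 1 ✓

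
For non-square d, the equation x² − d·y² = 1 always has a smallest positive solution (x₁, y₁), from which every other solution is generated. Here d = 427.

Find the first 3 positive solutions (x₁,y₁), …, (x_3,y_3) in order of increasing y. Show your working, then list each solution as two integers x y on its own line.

d=427: √d = [20; 1,1,1,40] (ℓ=4, even), read p_3/q_3
step 0: (20, 1)  from 20·(1,0) + (0,1)
step 1: (21, 1)  from 1·(20,1) + (1,0)
step 2: (41, 2)  from 1·(21,1) + (20,1)
step 3: (62, 3)  from 1·(41,2) + (21,1)
(x₁, y₁) = (62, 3);  62² − 427·3² = 1 ✓
k=2:  x_2 = 62·62+427·3·3 = 7687,  y_2 = 62·3+3·62 = 372
k=3:  x_3 = 62·7687+427·3·372 = 953126,  y_3 = 62·372+3·7687 = 46125

62 3
7687 372
953126 46125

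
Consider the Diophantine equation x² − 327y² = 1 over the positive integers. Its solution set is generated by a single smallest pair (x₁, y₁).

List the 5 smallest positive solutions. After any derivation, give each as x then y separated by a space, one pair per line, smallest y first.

[18; 12,36] for √327; ℓ=2 ⇒ convergent index 1
i=0: a=18 ⇒ p=18, q=1
i=1: a=12 ⇒ p=217, q=12
(x₁, y₁) = (217, 12);  217² − 327·12² = 1 ✓
k=2:  x_2 = 217·217+327·12·12 = 94177,  y_2 = 217·12+12·217 = 5208
k=3:  x_3 = 217·94177+327·12·5208 = 40872601,  y_3 = 217·5208+12·94177 = 2260260
k=4:  x_4 = 217·40872601+327·12·2260260 = 17738614657,  y_4 = 217·2260260+12·40872601 = 980947632
k=5:  x_5 = 217·17738614657+327·12·980947632 = 7698517888537,  y_5 = 217·980947632+12·17738614657 = 425729012028

217 12
94177 5208
40872601 2260260
17738614657 980947632
7698517888537 425729012028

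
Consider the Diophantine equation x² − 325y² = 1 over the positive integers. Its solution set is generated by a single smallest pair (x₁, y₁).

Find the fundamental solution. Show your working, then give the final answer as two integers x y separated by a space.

√325 = [18; 36, …], period ℓ=1 (odd) → k=1
i=0: a=18 ⇒ p=18, q=1
i=1: a=36 ⇒ p=649, q=36
→ (649, 36).  Check: 649²=421201, 325·36²=421200, difference 1.

649 36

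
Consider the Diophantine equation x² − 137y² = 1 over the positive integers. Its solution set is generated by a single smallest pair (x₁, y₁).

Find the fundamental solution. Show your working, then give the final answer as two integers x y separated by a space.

√137 → a₀=11, period (1,2,2,1,1,2,2,1,22); ℓ=9 odd so k=17
i=0: a=11 ⇒ p=11, q=1
i=1: a=1 ⇒ p=12, q=1
i=2: a=2 ⇒ p=35, q=3
i=3: a=2 ⇒ p=82, q=7
i=4: a=1 ⇒ p=117, q=10
i=5: a=1 ⇒ p=199, q=17
i=6: a=2 ⇒ p=515, q=44
i=7: a=2 ⇒ p=1229, q=105
…
i=9: a=22 ⇒ p=39597, q=3383
i=10: a=1 ⇒ p=41341, q=3532
i=11: a=2 ⇒ p=122279, q=10447
i=12: a=2 ⇒ p=285899, q=24426
i=13: a=1 ⇒ p=408178, q=34873
i=14: a=1 ⇒ p=694077, q=59299
i=15: a=2 ⇒ p=1796332, q=153471
i=16: a=2 ⇒ p=4286741, q=366241
i=17: a=1 ⇒ p=6083073, q=519712
→ (6083073, 519712).  Check: 6083073²=37003777123329, 137·519712²=37003777123328, difference 1.

6083073 519712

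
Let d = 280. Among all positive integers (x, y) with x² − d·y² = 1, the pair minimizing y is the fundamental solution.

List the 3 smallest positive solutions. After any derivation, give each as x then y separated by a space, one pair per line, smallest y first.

d=280: √d = [16; 1,2,1,2,1,32] (ℓ=6, even), read p_5/q_5
a_0=16:  p_0=16·1+0=16,  q_0=16·0+1=1
a_1=1:  p_1=1·16+1=17,  q_1=1·1+0=1
a_2=2:  p_2=2·17+16=50,  q_2=2·1+1=3
…
a_4=2:  p_4=2·67+50=184,  q_4=2·4+3=11
a_5=1:  p_5=1·184+67=251,  q_5=1·11+4=15
→ (251, 15).  Check: 251²=63001, 280·15²=63000, difference 1.
n=2: (251,15)∘(251,15) = (251·251+280·15·15, 251·15+15·251) = (126001,7530)
n=3: (126001,7530)∘(251,15) = (251·126001+280·15·7530, 251·7530+15·126001) = (63252251,3780045)

251 15
126001 7530
63252251 3780045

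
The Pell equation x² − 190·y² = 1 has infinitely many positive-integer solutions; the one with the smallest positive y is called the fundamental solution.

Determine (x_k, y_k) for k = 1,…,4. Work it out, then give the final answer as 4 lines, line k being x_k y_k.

52021 3774
5412368881 392654508
563113683064981 40852560317562
58587473808034384321 4250382080167131096

d=190: √d = [13; 1,3,1,1,1,…,3,1,26] (ℓ=14, even), read p_13/q_13
k=0  a_k=13  p_k/q_k = 13/1
k=1  a_k=1  p_k/q_k = 14/1
…
k=5  a_k=1  p_k/q_k = 193/14
…
k=8  a_k=2  p_k/q_k = 2936/213
…
k=10  a_k=1  p_k/q_k = 7085/514
…
k=12  a_k=3  p_k/q_k = 40787/2959
k=13  a_k=1  p_k/q_k = 52021/3774
(x₁, y₁) = (52021, 3774);  52021² − 190·3774² = 1 ✓
(52021+3774√190)^2 = 5412368881 + 392654508√190
(52021+3774√190)^3 = 563113683064981 + 40852560317562√190
(52021+3774√190)^4 = 58587473808034384321 + 4250382080167131096√190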